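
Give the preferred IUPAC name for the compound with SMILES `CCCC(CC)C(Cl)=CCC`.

4-chloro-5-ethyloct-3-ene

The longest chain bearing the multiple bond is 8 carbons long (octane).
There is one C=C double bond, indicated by the ending -ene.
Number the chain so that numbering from this end puts the double bond at C-3 rather than C-5.
This places the double bond between C-3 and C-4; a chloro group at C-4; an ethyl group at C-5.
Substituent prefixes are cited in alphabetical order (multiplying prefixes like di-/tri- are ignored for ordering).
The name is 4-chloro-5-ethyloct-3-ene.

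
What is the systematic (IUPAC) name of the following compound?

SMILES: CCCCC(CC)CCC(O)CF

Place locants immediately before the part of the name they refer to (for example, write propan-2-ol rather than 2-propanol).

The longest chain bearing the –OH group is 9 carbons long (nonane).
An alcohol (–OH) is the principal characteristic group, giving the suffix -ol.
Choose the numbering such that numbering from this end puts the hydroxyl group at C-2 rather than C-8.
That gives the hydroxyl at C-2; an ethyl group at C-5; a fluoro group at C-1.
Substituent prefixes are cited in alphabetical order (multiplying prefixes like di-/tri- are ignored for ordering).
Putting it together: 5-ethyl-1-fluorononan-2-ol.

5-ethyl-1-fluorononan-2-ol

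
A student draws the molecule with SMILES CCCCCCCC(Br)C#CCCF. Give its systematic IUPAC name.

5-bromo-1-fluorododec-3-yne

The longest chain bearing the multiple bond is 12 carbons long (dodecane).
A C≡C triple bond in the chain gives the infix -yne-.
Choose the numbering such that numbering from this end puts the triple bond at C-3 rather than C-9.
With this numbering: the triple bond between C-3 and C-4; a bromo group at C-5; a fluoro group at C-1.
Prefixes are listed alphabetically: bromo, fluoro.
The name is 5-bromo-1-fluorododec-3-yne.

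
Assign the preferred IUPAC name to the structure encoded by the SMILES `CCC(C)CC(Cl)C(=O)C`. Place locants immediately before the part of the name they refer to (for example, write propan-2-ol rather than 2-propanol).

3-chloro-5-methylheptan-2-one

The longest carbon chain that includes the carbonyl has 7 carbons, so the parent hydride is heptane.
A ketone (C=O on an internal carbon) is the principal characteristic group, giving the suffix -one.
Number the chain so that numbering from this end puts the carbonyl group at C-2 rather than C-6.
With this numbering: the carbonyl at C-2; a chloro group at C-3; a methyl group at C-5.
The substituents are ordered alphabetically, ignoring any di-/tri- multipliers.
Assembling the pieces gives 3-chloro-5-methylheptan-2-one.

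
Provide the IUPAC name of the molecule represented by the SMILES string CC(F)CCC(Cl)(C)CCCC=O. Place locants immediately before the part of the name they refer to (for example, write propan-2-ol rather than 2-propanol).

The longest chain bearing the –CHO group is 9 carbons long (nonane).
The principal characteristic group is an aldehyde (terminal –CHO), named with the suffix -al.
Choose the numbering such that the aldehyde carbon is C-1 by definition.
With this numbering: a chloro group at C-5; a fluoro group at C-8; a methyl group at C-5.
Substituent prefixes are cited in alphabetical order (multiplying prefixes like di-/tri- are ignored for ordering).
Putting it together: 5-chloro-8-fluoro-5-methylnonanal.

5-chloro-8-fluoro-5-methylnonanal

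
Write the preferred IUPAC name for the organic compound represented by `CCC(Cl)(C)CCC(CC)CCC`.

3-chloro-6-ethyl-3-methylnonane

The longest carbon chain is 9 atoms: the parent is nonane.
Choose the numbering such that the substituent locant set {3,3,6} is lower than {4,7,7} at the first point of difference.
With this numbering: a chloro group at C-3; an ethyl group at C-6; a methyl group at C-3.
Prefixes are listed alphabetically: chloro, ethyl, methyl.
Assembling the pieces gives 3-chloro-6-ethyl-3-methylnonane.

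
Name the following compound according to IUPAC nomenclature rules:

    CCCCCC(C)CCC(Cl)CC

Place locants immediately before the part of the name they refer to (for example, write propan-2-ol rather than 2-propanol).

3-chloro-6-methylundecane

The parent chain contains 11 carbons (undecane).
Choose the numbering such that the substituent locant set {3,6} is lower than {6,9} at the first point of difference.
This places a chloro group at C-3; a methyl group at C-6.
The substituents are ordered alphabetically, ignoring any di-/tri- multipliers.
Putting it together: 3-chloro-6-methylundecane.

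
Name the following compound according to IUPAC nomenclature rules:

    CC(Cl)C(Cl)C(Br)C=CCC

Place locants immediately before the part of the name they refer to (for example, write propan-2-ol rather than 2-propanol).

Counting along the main chain through the multiple bond gives 8 carbons: the parent is octane.
A C=C double bond in the chain gives the infix -ene-.
The numbering direction is chosen so that numbering from this end puts the double bond at C-3 rather than C-5.
That gives the double bond between C-3 and C-4; a bromo group at C-5; chloro groups at C-6 and C-7.
Prefixes are listed alphabetically: bromo, chloro.
Assembling the pieces gives 5-bromo-6,7-dichlorooct-3-ene.

5-bromo-6,7-dichlorooct-3-ene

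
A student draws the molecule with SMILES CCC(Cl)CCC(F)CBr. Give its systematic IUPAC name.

The parent chain contains 7 carbons (heptane).
The numbering direction is chosen so that the substituent locant set {1,2,5} is lower than {3,6,7} at the first point of difference.
This places a bromo group at C-1; a chloro group at C-5; a fluoro group at C-2.
The substituents are ordered alphabetically, ignoring any di-/tri- multipliers.
Assembling the pieces gives 1-bromo-5-chloro-2-fluoroheptane.

1-bromo-5-chloro-2-fluoroheptane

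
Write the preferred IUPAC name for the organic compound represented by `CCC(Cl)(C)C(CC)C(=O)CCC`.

6-chloro-5-ethyl-6-methyloctan-4-one

Counting along the main chain through the carbonyl gives 8 carbons: the parent is octane.
The highest-priority functional group is a ketone (C=O on an internal carbon), so the name ends in -one.
Choose the numbering such that numbering from this end puts the carbonyl group at C-4 rather than C-5.
That gives the carbonyl at C-4; a chloro group at C-6; an ethyl group at C-5; a methyl group at C-6.
The substituents are ordered alphabetically, ignoring any di-/tri- multipliers.
Assembling the pieces gives 6-chloro-5-ethyl-6-methyloctan-4-one.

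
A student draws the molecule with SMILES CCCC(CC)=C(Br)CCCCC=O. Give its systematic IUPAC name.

The longest carbon chain that includes the –CHO group and the multiple bond has 10 carbons, so the parent hydride is decane.
The highest-priority functional group is an aldehyde (terminal –CHO), so the name ends in -al.
There is one C=C double bond, indicated by the ending -ene.
The numbering direction is chosen so that the aldehyde carbon is C-1 by definition.
That gives the double bond between C-6 and C-7; a bromo group at C-6; an ethyl group at C-7.
Substituent prefixes are cited in alphabetical order (multiplying prefixes like di-/tri- are ignored for ordering).
The name is 6-bromo-7-ethyldec-6-enal.

6-bromo-7-ethyldec-6-enal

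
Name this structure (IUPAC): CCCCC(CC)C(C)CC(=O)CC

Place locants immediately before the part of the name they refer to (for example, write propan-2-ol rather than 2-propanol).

6-ethyl-5-methyldecan-3-one

The longest chain bearing the carbonyl is 10 carbons long (decane).
The highest-priority functional group is a ketone (C=O on an internal carbon), so the name ends in -one.
Choose the numbering such that numbering from this end puts the carbonyl group at C-3 rather than C-8.
That gives the carbonyl at C-3; an ethyl group at C-6; a methyl group at C-5.
The substituents are ordered alphabetically, ignoring any di-/tri- multipliers.
Putting it together: 6-ethyl-5-methyldecan-3-one.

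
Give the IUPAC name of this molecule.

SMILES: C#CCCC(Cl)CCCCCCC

The longest carbon chain that includes the multiple bond has 12 carbons, so the parent hydride is dodecane.
There is one C≡C triple bond, indicated by the ending -yne.
The numbering direction is chosen so that numbering from this end puts the triple bond at C-1 rather than C-11.
That gives the triple bond between C-1 and C-2; a chloro group at C-5.
Assembling the pieces gives 5-chlorododec-1-yne.

5-chlorododec-1-yne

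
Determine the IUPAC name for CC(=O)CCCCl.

Counting along the main chain through the carbonyl gives 5 carbons: the parent is pentane.
A ketone (C=O on an internal carbon) is the principal characteristic group, giving the suffix -one.
Number the chain so that numbering from this end puts the carbonyl group at C-2 rather than C-4.
That gives the carbonyl at C-2; a chloro group at C-5.
The name is 5-chloropentan-2-one.

5-chloropentan-2-one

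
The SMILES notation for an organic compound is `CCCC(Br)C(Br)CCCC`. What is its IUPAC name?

The longest continuous carbon chain has 9 atoms, so the parent hydride is nonane.
Choose the numbering such that the substituent locant set {4,5} is lower than {5,6} at the first point of difference.
This places bromo groups at C-4 and C-5.
Putting it together: 4,5-dibromononane.

4,5-dibromononane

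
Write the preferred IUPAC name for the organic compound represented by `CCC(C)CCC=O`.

4-methylhexanal

The longest chain bearing the –CHO group is 6 carbons long (hexane).
The highest-priority functional group is an aldehyde (terminal –CHO), so the name ends in -al.
Number the chain so that the aldehyde carbon is C-1 by definition.
With this numbering: a methyl group at C-4.
Assembling the pieces gives 4-methylhexanal.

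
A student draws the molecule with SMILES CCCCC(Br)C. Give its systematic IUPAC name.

The longest carbon chain is 6 atoms: the parent is hexane.
The numbering direction is chosen so that the substituent locant set {2} is lower than {5} at the first point of difference.
With this numbering: a bromo group at C-2.
The name is 2-bromohexane.

2-bromohexane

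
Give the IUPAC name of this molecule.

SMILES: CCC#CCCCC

Counting along the main chain through the multiple bond gives 8 carbons: the parent is octane.
There is one C≡C triple bond, indicated by the ending -yne.
Choose the numbering such that numbering from this end puts the triple bond at C-3 rather than C-5.
With this numbering: the triple bond between C-3 and C-4.
Putting it together: oct-3-yne.

oct-3-yne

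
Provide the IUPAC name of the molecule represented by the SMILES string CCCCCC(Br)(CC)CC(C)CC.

5-bromo-5-ethyl-3-methyldecane

The parent chain contains 10 carbons (decane).
Choose the numbering such that the substituent locant set {3,5,5} is lower than {6,6,8} at the first point of difference.
That gives a bromo group at C-5; an ethyl group at C-5; a methyl group at C-3.
Substituent prefixes are cited in alphabetical order (multiplying prefixes like di-/tri- are ignored for ordering).
Assembling the pieces gives 5-bromo-5-ethyl-3-methyldecane.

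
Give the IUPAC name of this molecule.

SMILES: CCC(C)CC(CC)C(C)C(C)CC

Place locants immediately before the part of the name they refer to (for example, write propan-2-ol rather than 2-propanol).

5-ethyl-3,4,7-trimethylnonane

The longest carbon chain is 9 atoms: the parent is nonane.
The numbering direction is chosen so that the substituent locant set {3,4,5,7} is lower than {3,5,6,7} at the first point of difference.
With this numbering: an ethyl group at C-5; methyl groups at C-3 and C-4 and C-7.
The substituents are ordered alphabetically, ignoring any di-/tri- multipliers.
Putting it together: 5-ethyl-3,4,7-trimethylnonane.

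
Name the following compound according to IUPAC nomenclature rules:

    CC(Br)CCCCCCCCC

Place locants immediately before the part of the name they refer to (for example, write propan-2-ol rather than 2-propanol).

The parent chain contains 11 carbons (undecane).
The numbering direction is chosen so that the substituent locant set {2} is lower than {10} at the first point of difference.
With this numbering: a bromo group at C-2.
Assembling the pieces gives 2-bromoundecane.

2-bromoundecane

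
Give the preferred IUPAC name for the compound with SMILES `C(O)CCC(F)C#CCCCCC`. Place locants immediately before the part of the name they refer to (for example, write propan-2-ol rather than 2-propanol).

The longest carbon chain that includes the –OH group and the multiple bond has 11 carbons, so the parent hydride is undecane.
The highest-priority functional group is an alcohol (–OH), so the name ends in -ol.
A C≡C triple bond in the chain gives the infix -yne-.
Number the chain so that numbering from this end puts the hydroxyl group at C-1 rather than C-11.
This places the hydroxyl at C-1; the triple bond between C-5 and C-6; a fluoro group at C-4.
Putting it together: 4-fluoroundec-5-yn-1-ol.

4-fluoroundec-5-yn-1-ol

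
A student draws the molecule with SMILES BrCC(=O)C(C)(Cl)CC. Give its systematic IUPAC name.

1-bromo-3-chloro-3-methylpentan-2-one

Counting along the main chain through the carbonyl gives 5 carbons: the parent is pentane.
The principal characteristic group is a ketone (C=O on an internal carbon), named with the suffix -one.
The numbering direction is chosen so that numbering from this end puts the carbonyl group at C-2 rather than C-4.
This places the carbonyl at C-2; a bromo group at C-1; a chloro group at C-3; a methyl group at C-3.
The substituents are ordered alphabetically, ignoring any di-/tri- multipliers.
The name is 1-bromo-3-chloro-3-methylpentan-2-one.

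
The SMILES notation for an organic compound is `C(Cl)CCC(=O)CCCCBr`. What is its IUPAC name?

Counting along the main chain through the carbonyl gives 8 carbons: the parent is octane.
The principal characteristic group is a ketone (C=O on an internal carbon), named with the suffix -one.
Number the chain so that numbering from this end puts the carbonyl group at C-4 rather than C-5.
That gives the carbonyl at C-4; a bromo group at C-8; a chloro group at C-1.
Prefixes are listed alphabetically: bromo, chloro.
Putting it together: 8-bromo-1-chlorooctan-4-one.

8-bromo-1-chlorooctan-4-one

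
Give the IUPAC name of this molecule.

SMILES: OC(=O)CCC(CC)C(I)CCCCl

8-chloro-4-ethyl-5-iodooctanoic acid

Counting along the main chain through the –COOH group gives 8 carbons: the parent is octane.
The highest-priority functional group is a carboxylic acid (terminal –COOH), so the name ends in -oic acid.
Choose the numbering such that the carboxylic acid carbon is C-1 by definition.
That gives a chloro group at C-8; an ethyl group at C-4; an iodo group at C-5.
Substituent prefixes are cited in alphabetical order (multiplying prefixes like di-/tri- are ignored for ordering).
Putting it together: 8-chloro-4-ethyl-5-iodooctanoic acid.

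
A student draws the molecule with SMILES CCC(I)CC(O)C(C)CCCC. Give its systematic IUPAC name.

3-iodo-6-methyldecan-5-ol

The longest carbon chain that includes the –OH group has 10 carbons, so the parent hydride is decane.
The principal characteristic group is an alcohol (–OH), named with the suffix -ol.
Choose the numbering such that numbering from this end puts the hydroxyl group at C-5 rather than C-6.
That gives the hydroxyl at C-5; an iodo group at C-3; a methyl group at C-6.
Prefixes are listed alphabetically: iodo, methyl.
Assembling the pieces gives 3-iodo-6-methyldecan-5-ol.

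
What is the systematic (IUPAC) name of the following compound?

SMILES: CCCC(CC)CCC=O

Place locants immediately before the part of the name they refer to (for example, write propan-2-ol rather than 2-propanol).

Counting along the main chain through the –CHO group gives 7 carbons: the parent is heptane.
An aldehyde (terminal –CHO) is the principal characteristic group, giving the suffix -al.
The numbering direction is chosen so that the aldehyde carbon is C-1 by definition.
With this numbering: an ethyl group at C-4.
Assembling the pieces gives 4-ethylheptanal.

4-ethylheptanal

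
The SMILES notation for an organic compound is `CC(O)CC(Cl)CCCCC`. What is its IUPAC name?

The longest chain bearing the –OH group is 9 carbons long (nonane).
An alcohol (–OH) is the principal characteristic group, giving the suffix -ol.
Number the chain so that numbering from this end puts the hydroxyl group at C-2 rather than C-8.
With this numbering: the hydroxyl at C-2; a chloro group at C-4.
The name is 4-chlorononan-2-ol.

4-chlorononan-2-ol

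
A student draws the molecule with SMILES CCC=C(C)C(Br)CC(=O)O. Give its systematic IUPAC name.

Counting along the main chain through the –COOH group and the multiple bond gives 7 carbons: the parent is heptane.
The highest-priority functional group is a carboxylic acid (terminal –COOH), so the name ends in -oic acid.
A C=C double bond in the chain gives the infix -ene-.
The numbering direction is chosen so that the carboxylic acid carbon is C-1 by definition.
With this numbering: the double bond between C-4 and C-5; a bromo group at C-3; a methyl group at C-4.
Prefixes are listed alphabetically: bromo, methyl.
Putting it together: 3-bromo-4-methylhept-4-enoic acid.

3-bromo-4-methylhept-4-enoic acid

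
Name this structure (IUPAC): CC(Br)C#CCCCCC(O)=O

8-bromonon-6-ynoic acid

The longest chain bearing the –COOH group and the multiple bond is 9 carbons long (nonane).
The highest-priority functional group is a carboxylic acid (terminal –COOH), so the name ends in -oic acid.
There is one C≡C triple bond, indicated by the ending -yne.
Choose the numbering such that the carboxylic acid carbon is C-1 by definition.
That gives the triple bond between C-6 and C-7; a bromo group at C-8.
Putting it together: 8-bromonon-6-ynoic acid.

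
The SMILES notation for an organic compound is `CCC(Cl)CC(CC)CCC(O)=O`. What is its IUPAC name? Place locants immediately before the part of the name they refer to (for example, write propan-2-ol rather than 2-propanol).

6-chloro-4-ethyloctanoic acid

The longest chain bearing the –COOH group is 8 carbons long (octane).
The highest-priority functional group is a carboxylic acid (terminal –COOH), so the name ends in -oic acid.
The numbering direction is chosen so that the carboxylic acid carbon is C-1 by definition.
With this numbering: a chloro group at C-6; an ethyl group at C-4.
Substituent prefixes are cited in alphabetical order (multiplying prefixes like di-/tri- are ignored for ordering).
Putting it together: 6-chloro-4-ethyloctanoic acid.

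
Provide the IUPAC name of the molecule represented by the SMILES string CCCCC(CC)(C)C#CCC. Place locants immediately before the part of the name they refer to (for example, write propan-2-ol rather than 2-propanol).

Counting along the main chain through the multiple bond gives 9 carbons: the parent is nonane.
The chain contains a C≡C triple bond, so the unsaturation ending is -yne.
Choose the numbering such that numbering from this end puts the triple bond at C-3 rather than C-6.
This places the triple bond between C-3 and C-4; an ethyl group at C-5; a methyl group at C-5.
Prefixes are listed alphabetically: ethyl, methyl.
Putting it together: 5-ethyl-5-methylnon-3-yne.

5-ethyl-5-methylnon-3-yne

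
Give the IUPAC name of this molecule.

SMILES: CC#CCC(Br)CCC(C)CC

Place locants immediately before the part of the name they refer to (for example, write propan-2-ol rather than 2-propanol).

5-bromo-8-methyldec-2-yne

The longest carbon chain that includes the multiple bond has 10 carbons, so the parent hydride is decane.
The chain contains a C≡C triple bond, so the unsaturation ending is -yne.
Number the chain so that numbering from this end puts the triple bond at C-2 rather than C-8.
This places the triple bond between C-2 and C-3; a bromo group at C-5; a methyl group at C-8.
Prefixes are listed alphabetically: bromo, methyl.
Assembling the pieces gives 5-bromo-8-methyldec-2-yne.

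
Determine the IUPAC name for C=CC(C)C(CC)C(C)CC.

The longest chain bearing the multiple bond is 7 carbons long (heptane).
The chain contains a C=C double bond, so the unsaturation ending is -ene.
The numbering direction is chosen so that numbering from this end puts the double bond at C-1 rather than C-6.
That gives the double bond between C-1 and C-2; an ethyl group at C-4; methyl groups at C-3 and C-5.
Substituent prefixes are cited in alphabetical order (multiplying prefixes like di-/tri- are ignored for ordering).
The name is 4-ethyl-3,5-dimethylhept-1-ene.

4-ethyl-3,5-dimethylhept-1-ene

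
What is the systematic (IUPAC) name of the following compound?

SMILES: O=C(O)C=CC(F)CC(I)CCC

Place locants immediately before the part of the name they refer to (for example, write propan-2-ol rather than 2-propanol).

The longest chain bearing the –COOH group and the multiple bond is 9 carbons long (nonane).
The principal characteristic group is a carboxylic acid (terminal –COOH), named with the suffix -oic acid.
There is one C=C double bond, indicated by the ending -ene.
Number the chain so that the carboxylic acid carbon is C-1 by definition.
That gives the double bond between C-2 and C-3; a fluoro group at C-4; an iodo group at C-6.
Substituent prefixes are cited in alphabetical order (multiplying prefixes like di-/tri- are ignored for ordering).
Assembling the pieces gives 4-fluoro-6-iodonon-2-enoic acid.

4-fluoro-6-iodonon-2-enoic acid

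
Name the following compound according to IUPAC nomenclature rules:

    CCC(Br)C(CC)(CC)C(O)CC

The longest chain bearing the –OH group is 7 carbons long (heptane).
The highest-priority functional group is an alcohol (–OH), so the name ends in -ol.
Number the chain so that numbering from this end puts the hydroxyl group at C-3 rather than C-5.
That gives the hydroxyl at C-3; a bromo group at C-5; two ethyl groups at C-4.
Substituent prefixes are cited in alphabetical order (multiplying prefixes like di-/tri- are ignored for ordering).
Putting it together: 5-bromo-4,4-diethylheptan-3-ol.

5-bromo-4,4-diethylheptan-3-ol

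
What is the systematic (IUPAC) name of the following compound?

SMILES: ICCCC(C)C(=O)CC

7-iodo-4-methylheptan-3-one

The longest carbon chain that includes the carbonyl has 7 carbons, so the parent hydride is heptane.
The highest-priority functional group is a ketone (C=O on an internal carbon), so the name ends in -one.
Choose the numbering such that numbering from this end puts the carbonyl group at C-3 rather than C-5.
That gives the carbonyl at C-3; an iodo group at C-7; a methyl group at C-4.
Substituent prefixes are cited in alphabetical order (multiplying prefixes like di-/tri- are ignored for ordering).
The name is 7-iodo-4-methylheptan-3-one.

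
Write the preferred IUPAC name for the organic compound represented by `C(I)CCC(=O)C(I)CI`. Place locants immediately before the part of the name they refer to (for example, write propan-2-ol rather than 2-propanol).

The longest chain bearing the carbonyl is 6 carbons long (hexane).
A ketone (C=O on an internal carbon) is the principal characteristic group, giving the suffix -one.
The numbering direction is chosen so that numbering from this end puts the carbonyl group at C-3 rather than C-4.
This places the carbonyl at C-3; iodo groups at C-1 and C-2 and C-6.
Putting it together: 1,2,6-triiodohexan-3-one.

1,2,6-triiodohexan-3-one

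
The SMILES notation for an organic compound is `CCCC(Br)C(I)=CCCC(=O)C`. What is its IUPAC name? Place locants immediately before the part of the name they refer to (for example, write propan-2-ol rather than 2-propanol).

7-bromo-6-iododec-5-en-2-one

Counting along the main chain through the carbonyl and the multiple bond gives 10 carbons: the parent is decane.
The highest-priority functional group is a ketone (C=O on an internal carbon), so the name ends in -one.
A C=C double bond in the chain gives the infix -ene-.
The numbering direction is chosen so that numbering from this end puts the carbonyl group at C-2 rather than C-9.
With this numbering: the carbonyl at C-2; the double bond between C-5 and C-6; a bromo group at C-7; an iodo group at C-6.
Prefixes are listed alphabetically: bromo, iodo.
Assembling the pieces gives 7-bromo-6-iododec-5-en-2-one.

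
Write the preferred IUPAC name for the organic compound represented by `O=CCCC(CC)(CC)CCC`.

Counting along the main chain through the –CHO group gives 7 carbons: the parent is heptane.
The highest-priority functional group is an aldehyde (terminal –CHO), so the name ends in -al.
Number the chain so that the aldehyde carbon is C-1 by definition.
That gives two ethyl groups at C-4.
The name is 4,4-diethylheptanal.

4,4-diethylheptanal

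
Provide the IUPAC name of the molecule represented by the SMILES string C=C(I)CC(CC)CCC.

Counting along the main chain through the multiple bond gives 7 carbons: the parent is heptane.
There is one C=C double bond, indicated by the ending -ene.
The numbering direction is chosen so that numbering from this end puts the double bond at C-1 rather than C-6.
With this numbering: the double bond between C-1 and C-2; an ethyl group at C-4; an iodo group at C-2.
Prefixes are listed alphabetically: ethyl, iodo.
Putting it together: 4-ethyl-2-iodohept-1-ene.

4-ethyl-2-iodohept-1-ene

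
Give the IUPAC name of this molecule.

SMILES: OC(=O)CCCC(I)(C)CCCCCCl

10-chloro-5-iodo-5-methyldecanoic acid

The longest chain bearing the –COOH group is 10 carbons long (decane).
The highest-priority functional group is a carboxylic acid (terminal –COOH), so the name ends in -oic acid.
Choose the numbering such that the carboxylic acid carbon is C-1 by definition.
This places a chloro group at C-10; an iodo group at C-5; a methyl group at C-5.
Substituent prefixes are cited in alphabetical order (multiplying prefixes like di-/tri- are ignored for ordering).
Putting it together: 10-chloro-5-iodo-5-methyldecanoic acid.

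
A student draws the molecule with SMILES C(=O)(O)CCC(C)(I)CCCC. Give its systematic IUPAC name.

The longest carbon chain that includes the –COOH group has 8 carbons, so the parent hydride is octane.
The highest-priority functional group is a carboxylic acid (terminal –COOH), so the name ends in -oic acid.
Number the chain so that the carboxylic acid carbon is C-1 by definition.
That gives an iodo group at C-4; a methyl group at C-4.
Prefixes are listed alphabetically: iodo, methyl.
Putting it together: 4-iodo-4-methyloctanoic acid.

4-iodo-4-methyloctanoic acid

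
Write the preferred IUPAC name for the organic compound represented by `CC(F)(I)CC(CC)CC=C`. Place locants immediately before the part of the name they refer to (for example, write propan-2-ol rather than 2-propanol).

4-ethyl-6-fluoro-6-iodohept-1-ene

The longest chain bearing the multiple bond is 7 carbons long (heptane).
There is one C=C double bond, indicated by the ending -ene.
Number the chain so that numbering from this end puts the double bond at C-1 rather than C-6.
This places the double bond between C-1 and C-2; an ethyl group at C-4; a fluoro group at C-6; an iodo group at C-6.
Prefixes are listed alphabetically: ethyl, fluoro, iodo.
Putting it together: 4-ethyl-6-fluoro-6-iodohept-1-ene.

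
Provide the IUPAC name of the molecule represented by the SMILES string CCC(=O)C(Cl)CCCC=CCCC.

4-chlorododec-8-en-3-one

The longest carbon chain that includes the carbonyl and the multiple bond has 12 carbons, so the parent hydride is dodecane.
The highest-priority functional group is a ketone (C=O on an internal carbon), so the name ends in -one.
There is one C=C double bond, indicated by the ending -ene.
Number the chain so that numbering from this end puts the carbonyl group at C-3 rather than C-10.
With this numbering: the carbonyl at C-3; the double bond between C-8 and C-9; a chloro group at C-4.
The name is 4-chlorododec-8-en-3-one.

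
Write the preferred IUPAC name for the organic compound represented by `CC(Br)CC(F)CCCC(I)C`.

The longest carbon chain is 9 atoms: the parent is nonane.
The numbering direction is chosen so that the substituent locant set {2,4,8} is lower than {2,6,8} at the first point of difference.
This places a bromo group at C-2; a fluoro group at C-4; an iodo group at C-8.
The substituents are ordered alphabetically, ignoring any di-/tri- multipliers.
Putting it together: 2-bromo-4-fluoro-8-iodononane.

2-bromo-4-fluoro-8-iodononane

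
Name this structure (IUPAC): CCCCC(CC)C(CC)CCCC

5,6-diethyldecane

The longest continuous carbon chain has 10 atoms, so the parent hydride is decane.
Numbering from either end gives identical locants here.
With this numbering: ethyl groups at C-5 and C-6.
Putting it together: 5,6-diethyldecane.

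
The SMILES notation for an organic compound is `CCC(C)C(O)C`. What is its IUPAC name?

The longest carbon chain that includes the –OH group has 5 carbons, so the parent hydride is pentane.
The principal characteristic group is an alcohol (–OH), named with the suffix -ol.
The numbering direction is chosen so that numbering from this end puts the hydroxyl group at C-2 rather than C-4.
That gives the hydroxyl at C-2; a methyl group at C-3.
Assembling the pieces gives 3-methylpentan-2-ol.

3-methylpentan-2-ol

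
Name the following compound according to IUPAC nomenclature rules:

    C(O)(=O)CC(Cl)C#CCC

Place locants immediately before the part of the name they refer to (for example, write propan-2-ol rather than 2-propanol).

3-chlorohept-4-ynoic acid

Counting along the main chain through the –COOH group and the multiple bond gives 7 carbons: the parent is heptane.
The principal characteristic group is a carboxylic acid (terminal –COOH), named with the suffix -oic acid.
A C≡C triple bond in the chain gives the infix -yne-.
Number the chain so that the carboxylic acid carbon is C-1 by definition.
That gives the triple bond between C-4 and C-5; a chloro group at C-3.
Assembling the pieces gives 3-chlorohept-4-ynoic acid.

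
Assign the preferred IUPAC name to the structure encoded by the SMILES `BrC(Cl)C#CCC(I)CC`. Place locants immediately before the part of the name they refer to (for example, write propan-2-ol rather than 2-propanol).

1-bromo-1-chloro-5-iodohept-2-yne

The longest carbon chain that includes the multiple bond has 7 carbons, so the parent hydride is heptane.
A C≡C triple bond in the chain gives the infix -yne-.
The numbering direction is chosen so that numbering from this end puts the triple bond at C-2 rather than C-5.
With this numbering: the triple bond between C-2 and C-3; a bromo group at C-1; a chloro group at C-1; an iodo group at C-5.
The substituents are ordered alphabetically, ignoring any di-/tri- multipliers.
Assembling the pieces gives 1-bromo-1-chloro-5-iodohept-2-yne.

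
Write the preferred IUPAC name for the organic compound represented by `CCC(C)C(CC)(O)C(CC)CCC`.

4,5-diethyl-3-methyloctan-4-ol

The longest carbon chain that includes the –OH group has 8 carbons, so the parent hydride is octane.
The highest-priority functional group is an alcohol (–OH), so the name ends in -ol.
Choose the numbering such that numbering from this end puts the hydroxyl group at C-4 rather than C-5.
This places the hydroxyl at C-4; ethyl groups at C-4 and C-5; a methyl group at C-3.
Substituent prefixes are cited in alphabetical order (multiplying prefixes like di-/tri- are ignored for ordering).
Putting it together: 4,5-diethyl-3-methyloctan-4-ol.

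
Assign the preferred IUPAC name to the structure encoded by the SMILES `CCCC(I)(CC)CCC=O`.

4-ethyl-4-iodoheptanal

The longest carbon chain that includes the –CHO group has 7 carbons, so the parent hydride is heptane.
The principal characteristic group is an aldehyde (terminal –CHO), named with the suffix -al.
Number the chain so that the aldehyde carbon is C-1 by definition.
That gives an ethyl group at C-4; an iodo group at C-4.
Substituent prefixes are cited in alphabetical order (multiplying prefixes like di-/tri- are ignored for ordering).
Putting it together: 4-ethyl-4-iodoheptanal.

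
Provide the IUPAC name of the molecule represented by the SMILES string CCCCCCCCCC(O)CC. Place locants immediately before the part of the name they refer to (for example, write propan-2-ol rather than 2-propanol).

dodecan-3-ol

The longest chain bearing the –OH group is 12 carbons long (dodecane).
The highest-priority functional group is an alcohol (–OH), so the name ends in -ol.
The numbering direction is chosen so that numbering from this end puts the hydroxyl group at C-3 rather than C-10.
With this numbering: the hydroxyl at C-3.
Putting it together: dodecan-3-ol.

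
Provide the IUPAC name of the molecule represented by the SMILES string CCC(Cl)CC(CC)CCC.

3-chloro-5-ethyloctane

The longest carbon chain is 8 atoms: the parent is octane.
Number the chain so that the substituent locant set {3,5} is lower than {4,6} at the first point of difference.
With this numbering: a chloro group at C-3; an ethyl group at C-5.
Substituent prefixes are cited in alphabetical order (multiplying prefixes like di-/tri- are ignored for ordering).
Assembling the pieces gives 3-chloro-5-ethyloctane.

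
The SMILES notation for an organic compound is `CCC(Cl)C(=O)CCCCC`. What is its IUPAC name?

The longest carbon chain that includes the carbonyl has 9 carbons, so the parent hydride is nonane.
The highest-priority functional group is a ketone (C=O on an internal carbon), so the name ends in -one.
Number the chain so that numbering from this end puts the carbonyl group at C-4 rather than C-6.
That gives the carbonyl at C-4; a chloro group at C-3.
Assembling the pieces gives 3-chlorononan-4-one.

3-chlorononan-4-one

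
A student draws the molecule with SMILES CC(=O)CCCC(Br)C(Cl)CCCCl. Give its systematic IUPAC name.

6-bromo-7,10-dichlorodecan-2-one

The longest carbon chain that includes the carbonyl has 10 carbons, so the parent hydride is decane.
The principal characteristic group is a ketone (C=O on an internal carbon), named with the suffix -one.
Number the chain so that numbering from this end puts the carbonyl group at C-2 rather than C-9.
With this numbering: the carbonyl at C-2; a bromo group at C-6; chloro groups at C-7 and C-10.
The substituents are ordered alphabetically, ignoring any di-/tri- multipliers.
The name is 6-bromo-7,10-dichlorodecan-2-one.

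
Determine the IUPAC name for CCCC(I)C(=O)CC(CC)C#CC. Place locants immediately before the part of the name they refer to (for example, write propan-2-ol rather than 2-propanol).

7-ethyl-4-iododec-8-yn-5-one

The longest chain bearing the carbonyl and the multiple bond is 10 carbons long (decane).
The principal characteristic group is a ketone (C=O on an internal carbon), named with the suffix -one.
A C≡C triple bond in the chain gives the infix -yne-.
Number the chain so that numbering from this end puts the carbonyl group at C-5 rather than C-6.
With this numbering: the carbonyl at C-5; the triple bond between C-8 and C-9; an ethyl group at C-7; an iodo group at C-4.
The substituents are ordered alphabetically, ignoring any di-/tri- multipliers.
Putting it together: 7-ethyl-4-iododec-8-yn-5-one.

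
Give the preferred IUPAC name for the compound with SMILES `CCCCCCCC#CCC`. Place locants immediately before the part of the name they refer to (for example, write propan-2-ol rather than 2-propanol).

The longest chain bearing the multiple bond is 11 carbons long (undecane).
A C≡C triple bond in the chain gives the infix -yne-.
The numbering direction is chosen so that numbering from this end puts the triple bond at C-3 rather than C-8.
With this numbering: the triple bond between C-3 and C-4.
Assembling the pieces gives undec-3-yne.

undec-3-yne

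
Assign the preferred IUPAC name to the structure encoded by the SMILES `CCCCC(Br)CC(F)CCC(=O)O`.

The longest chain bearing the –COOH group is 10 carbons long (decane).
The principal characteristic group is a carboxylic acid (terminal –COOH), named with the suffix -oic acid.
Number the chain so that the carboxylic acid carbon is C-1 by definition.
With this numbering: a bromo group at C-6; a fluoro group at C-4.
The substituents are ordered alphabetically, ignoring any di-/tri- multipliers.
Putting it together: 6-bromo-4-fluorodecanoic acid.

6-bromo-4-fluorodecanoic acid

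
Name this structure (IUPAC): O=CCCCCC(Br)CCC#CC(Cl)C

The longest carbon chain that includes the –CHO group and the multiple bond has 12 carbons, so the parent hydride is dodecane.
The principal characteristic group is an aldehyde (terminal –CHO), named with the suffix -al.
A C≡C triple bond in the chain gives the infix -yne-.
Number the chain so that the aldehyde carbon is C-1 by definition.
With this numbering: the triple bond between C-9 and C-10; a bromo group at C-6; a chloro group at C-11.
Prefixes are listed alphabetically: bromo, chloro.
Assembling the pieces gives 6-bromo-11-chlorododec-9-ynal.

6-bromo-11-chlorododec-9-ynal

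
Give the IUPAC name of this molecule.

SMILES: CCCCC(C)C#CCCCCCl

The longest carbon chain that includes the multiple bond has 11 carbons, so the parent hydride is undecane.
A C≡C triple bond in the chain gives the infix -yne-.
The numbering direction is chosen so that numbering from this end puts the triple bond at C-5 rather than C-6.
That gives the triple bond between C-5 and C-6; a chloro group at C-1; a methyl group at C-7.
The substituents are ordered alphabetically, ignoring any di-/tri- multipliers.
The name is 1-chloro-7-methylundec-5-yne.

1-chloro-7-methylundec-5-yne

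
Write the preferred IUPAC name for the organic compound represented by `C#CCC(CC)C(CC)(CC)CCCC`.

Counting along the main chain through the multiple bond gives 9 carbons: the parent is nonane.
A C≡C triple bond in the chain gives the infix -yne-.
The numbering direction is chosen so that numbering from this end puts the triple bond at C-1 rather than C-8.
That gives the triple bond between C-1 and C-2; ethyl groups at C-4 and C-5 (×2).
The name is 4,5,5-triethylnon-1-yne.

4,5,5-triethylnon-1-yne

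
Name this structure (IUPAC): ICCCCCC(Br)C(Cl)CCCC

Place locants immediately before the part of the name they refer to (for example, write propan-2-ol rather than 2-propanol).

The parent chain contains 11 carbons (undecane).
Number the chain so that the substituent locant set {1,6,7} is lower than {5,6,11} at the first point of difference.
With this numbering: a bromo group at C-6; a chloro group at C-7; an iodo group at C-1.
Substituent prefixes are cited in alphabetical order (multiplying prefixes like di-/tri- are ignored for ordering).
Assembling the pieces gives 6-bromo-7-chloro-1-iodoundecane.

6-bromo-7-chloro-1-iodoundecane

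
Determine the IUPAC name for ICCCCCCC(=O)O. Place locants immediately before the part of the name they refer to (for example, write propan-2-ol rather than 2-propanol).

7-iodoheptanoic acid

The longest chain bearing the –COOH group is 7 carbons long (heptane).
The highest-priority functional group is a carboxylic acid (terminal –COOH), so the name ends in -oic acid.
Choose the numbering such that the carboxylic acid carbon is C-1 by definition.
With this numbering: an iodo group at C-7.
Putting it together: 7-iodoheptanoic acid.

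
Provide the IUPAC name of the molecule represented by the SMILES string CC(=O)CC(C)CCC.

Counting along the main chain through the carbonyl gives 7 carbons: the parent is heptane.
The highest-priority functional group is a ketone (C=O on an internal carbon), so the name ends in -one.
Number the chain so that numbering from this end puts the carbonyl group at C-2 rather than C-6.
This places the carbonyl at C-2; a methyl group at C-4.
Assembling the pieces gives 4-methylheptan-2-one.

4-methylheptan-2-one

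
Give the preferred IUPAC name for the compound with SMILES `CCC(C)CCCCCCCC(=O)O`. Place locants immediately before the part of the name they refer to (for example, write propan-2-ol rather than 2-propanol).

9-methylundecanoic acid

The longest chain bearing the –COOH group is 11 carbons long (undecane).
The highest-priority functional group is a carboxylic acid (terminal –COOH), so the name ends in -oic acid.
Number the chain so that the carboxylic acid carbon is C-1 by definition.
With this numbering: a methyl group at C-9.
The name is 9-methylundecanoic acid.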